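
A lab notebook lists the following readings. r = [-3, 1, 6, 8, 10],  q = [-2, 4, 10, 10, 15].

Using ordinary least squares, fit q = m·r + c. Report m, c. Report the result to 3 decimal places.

From the data, Σr·r = 210, Σr = 22, Σ1 = 5.
And Σr·q = 300, Σq = 37.
Normal equations: [[210, 22]; [22, 5]]·[m, c]ᵀ = [300, 37]ᵀ.
Δ = 210·5 − 22² = 566.
m = (300·5 − 22·37)/566 = 343/283; c = (210·37 − 22·300)/566 = 585/283.

m = 1.212, c = 2.067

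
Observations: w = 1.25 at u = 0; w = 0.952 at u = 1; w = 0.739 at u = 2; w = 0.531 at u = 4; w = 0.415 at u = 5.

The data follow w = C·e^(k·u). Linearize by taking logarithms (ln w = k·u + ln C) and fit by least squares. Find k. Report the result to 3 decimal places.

Taking logs, ln w = k·u + ln C, so regress ln w on u.
Σu = 12.0000, Σ(u)² = 46.0000, Σln w = -1.6410, Σu·ln w = -7.5835.
Normal system: [[46.0000, 12.0000]; [12.0000, 5]]·[k, ln C]ᵀ = [-7.5835, -1.6410]ᵀ.
Solving (det = 86.0000): k = -0.21193, ln C = 0.18043.

k = -0.212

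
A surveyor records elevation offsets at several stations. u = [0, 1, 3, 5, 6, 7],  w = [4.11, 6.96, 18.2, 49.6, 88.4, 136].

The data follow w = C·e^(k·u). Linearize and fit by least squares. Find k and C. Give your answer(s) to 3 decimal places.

With ln wᵢ as the transformed response and uᵢ as the regressor:
XᵀX = [[120.0000, 22.0000]; [22.0000, 6]], rhs = [91.4442, 19.5535]ᵀ  (here Σu = 22.0000, Σ(u)² = 120.0000, Σln w = 19.5535, Σu·ln w = 91.4442).
Solving (det = 236.0000): k = 0.50207, ln C = 1.41802, so C = exp(1.41802) = 4.12893.

k = 0.502, C = 4.129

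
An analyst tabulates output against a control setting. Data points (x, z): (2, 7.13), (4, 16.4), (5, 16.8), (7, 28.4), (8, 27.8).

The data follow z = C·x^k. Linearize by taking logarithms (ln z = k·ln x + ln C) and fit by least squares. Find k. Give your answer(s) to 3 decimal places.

k = 1.010

With ln zᵢ as the transformed response and ln xᵢ as the regressor:
AᵀA = [[13.1032, 7.7142]; [7.7142, 5]], rhs = [23.2062, 14.2544]ᵀ  (here Σln x = 7.7142, Σ(ln x)² = 13.1032, Σln z = 14.2544, Σln x·ln z = 23.2062).
Δ = 13.1032·5 − (7.7142)² = 6.0066; k = (23.2062·5 − 7.7142·14.2544)/6.0066 = 1.01046, ln C = (13.1032·14.2544 − 7.7142·23.2062)/6.0066 = 1.29189.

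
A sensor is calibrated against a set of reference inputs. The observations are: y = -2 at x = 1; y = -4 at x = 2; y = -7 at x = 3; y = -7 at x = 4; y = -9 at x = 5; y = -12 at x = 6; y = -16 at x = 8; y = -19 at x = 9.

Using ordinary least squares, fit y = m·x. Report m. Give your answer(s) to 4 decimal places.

m = -2.0127

Entries of AᵀA: Σx·x = 236.
Right-hand side: Σx·y = -475.
AᵀA·[m]ᵀ = Aᵀy becomes [[236]]·[m]ᵀ = [-475]ᵀ.
m = (-475)/236 = -2.01271.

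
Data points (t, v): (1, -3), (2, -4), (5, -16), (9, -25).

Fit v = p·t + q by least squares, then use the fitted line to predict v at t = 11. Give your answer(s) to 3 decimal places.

The normal system XᵀX·[p, q]ᵀ = Xᵀv is [[111, 17]; [17, 4]]·[p, q]ᵀ = [-316, -48]ᵀ.
Determinant 111·4 − 17² = 155.
p = ((-316)·4 − 17·(-48))/155 = -448/155; q = (111·(-48) − 17·(-316))/155 = 44/155.
At t = 11: v̂ = (-448/155)·(11) + (44/155)·(1) = -4884/155.

v̂ = -31.510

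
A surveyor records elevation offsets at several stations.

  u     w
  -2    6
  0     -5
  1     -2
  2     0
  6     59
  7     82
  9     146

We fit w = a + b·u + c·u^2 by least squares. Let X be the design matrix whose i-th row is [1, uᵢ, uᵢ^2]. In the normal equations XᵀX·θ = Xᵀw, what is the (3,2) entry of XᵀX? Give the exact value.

1289

Row 3 ↔ basis u^2, column 2 ↔ basis u, so (XᵀX)_{3,2} = Σᵢ (u^2)·(u) = (4)·(-2) + (0)·(0) + (1)·(1) + (4)·(2) + (36)·(6) + (49)·(7) + (81)·(9) = 1289.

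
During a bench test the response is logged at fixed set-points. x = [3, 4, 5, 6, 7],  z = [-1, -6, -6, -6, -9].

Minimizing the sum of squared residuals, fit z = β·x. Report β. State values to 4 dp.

Sums needed: Σx·x = 135.
Right-hand side: Σx·z = -156.
Hence β = -156 / 135 ≈ -1.15556.

β = -1.1556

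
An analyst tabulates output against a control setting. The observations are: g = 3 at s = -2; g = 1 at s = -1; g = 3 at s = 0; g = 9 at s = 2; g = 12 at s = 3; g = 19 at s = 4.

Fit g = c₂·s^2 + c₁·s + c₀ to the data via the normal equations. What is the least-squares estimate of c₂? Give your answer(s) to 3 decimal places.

c₂ = 0.653

The normal equations are: 370·c₂ + 90·c₁ + 34·c₀ = 461;  90·c₂ + 34·c₁ + 6·c₀ = 123;  34·c₂ + 6·c₁ + 6·c₀ = 47.
(Σs^2·s^2 = 370, Σs^2·s = 90, Σs^2 = 34, Σs·s = 34, Σs = 6, Σ1 = 6, Σs^2·g = 461, Σs·g = 123, Σg = 47.)
Row-reducing yields c₂ = 32/49, c₁ = 69/49, c₀ = 267/98.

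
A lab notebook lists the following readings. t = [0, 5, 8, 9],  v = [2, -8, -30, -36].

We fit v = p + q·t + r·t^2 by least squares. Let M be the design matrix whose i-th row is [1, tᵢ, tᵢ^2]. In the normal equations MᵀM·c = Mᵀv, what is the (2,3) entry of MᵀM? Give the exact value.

1366

Row 2 ↔ basis t, column 3 ↔ basis t^2, so (MᵀM)_{2,3} = Σᵢ (t)·(t^2) = (0)·(0) + (5)·(25) + (8)·(64) + (9)·(81) = 1366.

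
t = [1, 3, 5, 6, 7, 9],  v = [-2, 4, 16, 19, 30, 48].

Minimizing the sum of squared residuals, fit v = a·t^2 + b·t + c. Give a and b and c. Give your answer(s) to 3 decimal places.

a = 0.535, b = 0.897, c = -3.380

Compute the Gram sums: Σt^2·t^2 = 10965, Σt^2·t = 1441, Σt^2 = 201, Σt·t = 201, Σt = 31, Σ1 = 6.
Moment sums: Σt^2·v = 6476, Σt·v = 846, Σv = 115.
Inverting the 3×3 Gram matrix, [a, b, c]ᵀ = [247/462, 691/770, -3904/1155]ᵀ.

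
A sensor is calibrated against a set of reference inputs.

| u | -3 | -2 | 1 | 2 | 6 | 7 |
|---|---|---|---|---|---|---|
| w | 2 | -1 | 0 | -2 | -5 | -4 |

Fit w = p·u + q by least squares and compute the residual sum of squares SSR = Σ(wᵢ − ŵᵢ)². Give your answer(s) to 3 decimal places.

Forming AᵀA = [[103, 11]; [11, 6]] and Aᵀw = [-66, -10]ᵀ gives AᵀA·[p, q]ᵀ = Aᵀw.
Determinant 103·6 − 11² = 497.
p = ((-66)·6 − 11·(-10))/497 = -286/497; q = (103·(-10) − 11·(-66))/497 = -304/497.
Residuals: 440/497, -765/497, 590/497, -118/497, -465/497, 318/497; SSR = 2934/497.

SSR = 5.903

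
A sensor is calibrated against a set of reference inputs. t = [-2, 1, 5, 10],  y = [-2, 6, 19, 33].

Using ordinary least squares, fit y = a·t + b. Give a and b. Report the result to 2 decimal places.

a = 2.95, b = 3.67

With design matrix A, AᵀA = [[130, 14]; [14, 4]] and Aᵀy = [435, 56]ᵀ.
Δ = 130·4 − 14² = 324.
a = (435·4 − 14·56)/324 = 239/81; b = (130·56 − 14·435)/324 = 595/162.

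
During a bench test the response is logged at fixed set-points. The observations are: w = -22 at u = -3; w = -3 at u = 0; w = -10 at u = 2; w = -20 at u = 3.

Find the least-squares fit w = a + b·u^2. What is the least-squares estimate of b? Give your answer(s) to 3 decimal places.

b = -2.026

Sums needed: Σ1 = 4, Σu^2 = 22, Σu^2·u^2 = 178.
For Xᵀw: Σw = -55, Σu^2·w = -418.
Normal equations: [[4, 22]; [22, 178]]·[a, b]ᵀ = [-55, -418]ᵀ.
Determinant 4·178 − 22² = 228.
a = ((-55)·178 − 22·(-418))/228 = -99/38; b = (4·(-418) − 22·(-55))/228 = -77/38.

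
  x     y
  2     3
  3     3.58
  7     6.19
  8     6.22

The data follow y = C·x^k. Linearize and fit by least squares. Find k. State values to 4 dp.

k = 0.5597

Linearized form: ln y = k·ln x + ln C. From the 4 transformed points,
Σln x = 5.8171, Σ(ln x)² = 9.7980, Σln y = 6.0247, Σln x·ln y = 9.5106.
Equations: 9.7980·k + 5.8171·ln C = 9.5106;  5.8171·k + 4·ln C = 6.0247.
Solving (det = 5.3534): k = 0.55970, ln C = 0.69221.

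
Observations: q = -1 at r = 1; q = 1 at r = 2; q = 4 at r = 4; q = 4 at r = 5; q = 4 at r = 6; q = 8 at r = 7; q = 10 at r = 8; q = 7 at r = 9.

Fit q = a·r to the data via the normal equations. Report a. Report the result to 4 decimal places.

Entries of XᵀX: Σr·r = 276.
Right-hand side: Σr·q = 260.
Normal equations: [[276]]·[a]ᵀ = [260]ᵀ.
a = 260/276 = 0.942029.

a = 0.9420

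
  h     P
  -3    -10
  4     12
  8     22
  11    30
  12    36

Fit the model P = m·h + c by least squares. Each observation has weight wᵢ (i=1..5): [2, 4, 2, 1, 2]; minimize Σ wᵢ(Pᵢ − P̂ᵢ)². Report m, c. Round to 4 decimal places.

m = 2.9676, c = -0.6386

Forming MᵀWM = [[619, 61]; [61, 11]] and MᵀWP = [1798, 174]ᵀ gives MᵀWM·[m, c]ᵀ = MᵀWP.
Eliminating c: 11·(row 1) − 61·(row 2) gives 3088·m = 11·1798 − 61·174 = 9164, so m = 2291/772.
Then c = (174 − 61·(2291/772))/11 = -493/772.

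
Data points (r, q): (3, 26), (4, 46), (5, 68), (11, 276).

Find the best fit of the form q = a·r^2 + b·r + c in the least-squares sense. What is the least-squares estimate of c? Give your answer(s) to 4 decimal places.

Forming XᵀX = [[15603, 1547, 171]; [1547, 171, 23]; [171, 23, 4]] and Xᵀq = [36066, 3638, 416]ᵀ gives XᵀX·[a, b, c]ᵀ = Xᵀq.
Inverting the 3×3 Gram matrix, [a, b, c]ᵀ = [1199/706, 26289/3530, -20164/1765]ᵀ.

c = -11.4244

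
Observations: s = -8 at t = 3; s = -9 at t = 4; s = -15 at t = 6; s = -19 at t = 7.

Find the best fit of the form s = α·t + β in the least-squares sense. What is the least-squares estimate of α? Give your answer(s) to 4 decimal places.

Normal-equation sums: Σt·t = 110, Σt = 20, Σ1 = 4.
Right-hand side: Σt·s = -283, Σs = -51.
So MᵀM·[α, β]ᵀ = Mᵀs: [[110, 20]; [20, 4]]·[α, β]ᵀ = [-283, -51]ᵀ.
Determinant 110·4 − 20² = 40.
α = ((-283)·4 − 20·(-51))/40 = -14/5; β = (110·(-51) − 20·(-283))/40 = 5/4.

α = -2.8000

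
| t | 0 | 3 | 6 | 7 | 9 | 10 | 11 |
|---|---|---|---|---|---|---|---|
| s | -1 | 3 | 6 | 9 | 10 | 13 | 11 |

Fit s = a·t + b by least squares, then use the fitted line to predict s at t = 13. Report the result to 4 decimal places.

ŝ = 15.0960

With design matrix A, AᵀA = [[396, 46]; [46, 7]] and Aᵀs = [449, 51]ᵀ.
det = 396·7 − 46² = 656.
a = (449·7 − 46·51)/656 = 797/656; b = (396·51 − 46·449)/656 = -229/328.
At t = 13: ŝ = (797/656)·(13) + (-229/328)·(1) = 9903/656.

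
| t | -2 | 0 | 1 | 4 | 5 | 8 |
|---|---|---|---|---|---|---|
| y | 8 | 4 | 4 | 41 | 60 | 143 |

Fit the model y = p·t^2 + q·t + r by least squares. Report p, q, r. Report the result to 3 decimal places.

p = 2.033, q = 1.307, r = 2.572

Normal-equation sums: Σt^2·t^2 = 4994, Σt^2·t = 694, Σt^2 = 110, Σt·t = 110, Σt = 16, Σ1 = 6.
Moment sums: Σt^2·y = 11344, Σt·y = 1596, Σy = 260.
Normal equations: [[4994, 694, 110]; [694, 110, 16]; [110, 16, 6]]·[p, q, r]ᵀ = [11344, 1596, 260]ᵀ.
Inverting the 3×3 Gram matrix, [p, q, r]ᵀ = [60904/29955, 39166/29955, 25678/9985]ᵀ.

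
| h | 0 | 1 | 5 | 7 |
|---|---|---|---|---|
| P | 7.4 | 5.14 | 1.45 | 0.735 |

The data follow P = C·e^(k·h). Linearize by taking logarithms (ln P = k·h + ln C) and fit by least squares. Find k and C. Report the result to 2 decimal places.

k = -0.33, C = 7.29

Let Y = ln P. Fitting Y = k·h + ln C by least squares:
Σh = 13.0000, Σ(h)² = 75.0000, Σln P = 3.7022, Σh·ln P = 1.3397.
Equations: 75.0000·k + 13.0000·ln C = 1.3397;  13.0000·k + 4·ln C = 3.7022.
Δ = 75.0000·4 − (13.0000)² = 131.0000; k = (1.3397·4 − 13.0000·3.7022)/131.0000 = -0.32649, ln C = (75.0000·3.7022 − 13.0000·1.3397)/131.0000 = 1.98664, so C = exp(1.98664) = 7.29101.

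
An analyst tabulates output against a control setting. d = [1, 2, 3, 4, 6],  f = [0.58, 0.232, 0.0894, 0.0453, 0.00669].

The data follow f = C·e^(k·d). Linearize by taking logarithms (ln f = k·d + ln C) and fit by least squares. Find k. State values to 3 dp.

Let Y = ln f. Fitting Y = k·d + ln C by least squares:
Sums: Σd = 16.0000, Σ(d)² = 66.0000, Σln f = -12.5220, Σd·ln f = -53.1313.
Normal system: [[66.0000, 16.0000]; [16.0000, 5]]·[k, ln C]ᵀ = [-53.1313, -12.5220]ᵀ.
Δ = 66.0000·5 − (16.0000)² = 74.0000; k = (-53.1313·5 − 16.0000·-12.5220)/74.0000 = -0.88250, ln C = (66.0000·-12.5220 − 16.0000·-53.1313)/74.0000 = 0.31961.

k = -0.883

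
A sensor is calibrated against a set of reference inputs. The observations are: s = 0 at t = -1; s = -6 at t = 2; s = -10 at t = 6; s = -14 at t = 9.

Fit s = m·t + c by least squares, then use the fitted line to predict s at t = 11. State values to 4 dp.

Compute the Gram sums: Σt·t = 122, Σt = 16, Σ1 = 4.
For Xᵀs: Σt·s = -198, Σs = -30.
Normal equations: [[122, 16]; [16, 4]]·[m, c]ᵀ = [-198, -30]ᵀ.
Δ = 122·4 − 16² = 232.
m = ((-198)·4 − 16·(-30))/232 = -39/29; c = (122·(-30) − 16·(-198))/232 = -123/58.
At t = 11: ŝ = (-39/29)·(11) + (-123/58)·(1) = -981/58.

ŝ = -16.9138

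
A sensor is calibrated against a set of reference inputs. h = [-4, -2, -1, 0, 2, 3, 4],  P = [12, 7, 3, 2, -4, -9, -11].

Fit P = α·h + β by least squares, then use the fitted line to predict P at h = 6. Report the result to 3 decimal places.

P̂ = -16.647

Sums needed: Σh·h = 50, Σh = 2, Σ1 = 7.
Moment sums: Σh·P = -144, ΣP = 0.
MᵀM·[α, β]ᵀ = MᵀP becomes [[50, 2]; [2, 7]]·[α, β]ᵀ = [-144, 0]ᵀ.
Eliminating β: 7·(row 1) − 2·(row 2) gives 346·α = 7·(-144) − 2·0 = -1008, so α = -504/173.
Then β = (0 − 2·(-504/173))/7 = 144/173.
At h = 6: P̂ = (-504/173)·(6) + (144/173)·(1) = -2880/173.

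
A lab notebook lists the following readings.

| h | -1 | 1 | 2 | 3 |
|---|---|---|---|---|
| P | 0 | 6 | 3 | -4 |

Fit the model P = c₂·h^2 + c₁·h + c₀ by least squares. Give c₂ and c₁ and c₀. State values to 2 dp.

c₂ = -2.00, c₁ = 3.00, c₀ = 5.00

Forming AᵀA = [[99, 35, 15]; [35, 15, 5]; [15, 5, 4]] and AᵀP = [-18, 0, 5]ᵀ gives AᵀA·[c₂, c₁, c₀]ᵀ = AᵀP.
Inverting the 3×3 Gram matrix, [c₂, c₁, c₀]ᵀ = [-2, 3, 5]ᵀ.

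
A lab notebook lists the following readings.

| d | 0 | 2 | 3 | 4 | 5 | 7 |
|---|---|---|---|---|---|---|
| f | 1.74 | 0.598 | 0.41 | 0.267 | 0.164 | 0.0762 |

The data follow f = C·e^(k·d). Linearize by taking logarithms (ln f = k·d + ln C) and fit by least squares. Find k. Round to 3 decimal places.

Linearized form: ln f = k·d + ln C. From the 6 transformed points,
AᵀA = [[103.0000, 21.0000]; [21.0000, 6]], rhs = [-36.0454, -6.5547]ᵀ  (here Σd = 21.0000, Σ(d)² = 103.0000, Σln f = -6.5547, Σd·ln f = -36.0454).
Solving (det = 177.0000): k = -0.44420, ln C = 0.46227.

k = -0.444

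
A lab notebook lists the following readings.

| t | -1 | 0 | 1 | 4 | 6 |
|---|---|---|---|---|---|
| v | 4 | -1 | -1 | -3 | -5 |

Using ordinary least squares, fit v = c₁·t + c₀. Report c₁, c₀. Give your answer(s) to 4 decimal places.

The normal equations are: 54·c₁ + 10·c₀ = -47;  10·c₁ + 5·c₀ = -6.
(Σt·t = 54, Σt = 10, Σ1 = 5, Σt·v = -47, Σv = -6.)
Eliminating c₀: 5·(row 1) − 10·(row 2) gives 170·c₁ = 5·(-47) − 10·(-6) = -175, so c₁ = -35/34.
Then c₀ = ((-6) − 10·(-35/34))/5 = 73/85.

c₁ = -1.0294, c₀ = 0.8588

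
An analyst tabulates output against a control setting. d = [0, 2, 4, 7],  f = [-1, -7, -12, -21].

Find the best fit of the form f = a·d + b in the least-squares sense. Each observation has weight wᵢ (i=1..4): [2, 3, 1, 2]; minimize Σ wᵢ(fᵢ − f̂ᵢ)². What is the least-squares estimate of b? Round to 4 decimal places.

From the data, Σwᵢ·d·d = 126, Σwᵢ·d = 24, Σwᵢ·1 = 8.
Right-hand side: Σwᵢ·d·f = -384, Σwᵢ·f = -77.
XᵀWX·[a, b]ᵀ = XᵀWf becomes [[126, 24]; [24, 8]]·[a, b]ᵀ = [-384, -77]ᵀ.
Eliminating b: 8·(row 1) − 24·(row 2) gives 432·a = 8·(-384) − 24·(-77) = -1224, so a = -17/6.
Then b = ((-77) − 24·(-17/6))/8 = -9/8.

b = -1.1250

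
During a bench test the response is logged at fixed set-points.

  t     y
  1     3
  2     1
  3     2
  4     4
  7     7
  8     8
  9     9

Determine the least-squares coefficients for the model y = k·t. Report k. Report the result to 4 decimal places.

From the data, Σt·t = 224.
Moment sums: Σt·y = 221.
k = 221/224 = 0.986607.

k = 0.9866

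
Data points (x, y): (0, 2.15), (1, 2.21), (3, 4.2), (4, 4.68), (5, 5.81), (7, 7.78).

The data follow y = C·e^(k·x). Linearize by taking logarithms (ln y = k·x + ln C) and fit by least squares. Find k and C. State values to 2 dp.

With ln yᵢ as the transformed response and xᵢ as the regressor:
Σx = 20.0000, Σ(x)² = 100.0000, Σln y = 8.3480, Σx·ln y = 34.4302.
Equations: 100.0000·k + 20.0000·ln C = 34.4302;  20.0000·k + 6·ln C = 8.3480.
Slope k = (n·Σx·ln y − Σx·Σln y)/(n·Σ(x)² − (Σx)²) = (6·34.4302 − 20.0000·8.3480)/200.0000 = 0.19811; ln C = (Σln y − k·Σx)/n = 0.73097, so C = exp(0.73097) = 2.07709.

k = 0.20, C = 2.08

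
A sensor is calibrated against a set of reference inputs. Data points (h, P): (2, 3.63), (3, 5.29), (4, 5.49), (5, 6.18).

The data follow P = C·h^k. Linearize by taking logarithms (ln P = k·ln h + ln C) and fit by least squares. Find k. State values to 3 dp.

Let Y = ln P. Fitting Y = k·ln h + ln C by least squares:
XᵀX = [[6.1995, 4.7875]; [4.7875, 4]], rhs = [8.0158, 6.4793]ᵀ  (here Σln h = 4.7875, Σ(ln h)² = 6.1995, Σln P = 6.4793, Σln h·ln P = 8.0158).
Slope k = (n·Σln h·ln P − Σln h·Σln P)/(n·Σ(ln h)² − (Σln h)²) = (4·8.0158 − 4.7875·6.4793)/1.8779 = 0.55567; ln C = (Σln P − k·Σln h)/n = 0.95476.

k = 0.556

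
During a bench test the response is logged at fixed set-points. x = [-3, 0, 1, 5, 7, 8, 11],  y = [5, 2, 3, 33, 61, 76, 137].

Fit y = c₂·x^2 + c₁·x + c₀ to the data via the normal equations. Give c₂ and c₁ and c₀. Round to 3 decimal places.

c₂ = 0.980, c₁ = 1.579, c₀ = 1.100

From the data, Σx^2·x^2 = 21845, Σx^2·x = 2285, Σx^2 = 269, Σx·x = 269, Σx = 29, Σ1 = 7.
And Σx^2·y = 25303, Σx·y = 2695, Σy = 317.
Solving the 3×3 system (Gaussian elimination) gives c₂ = 48968/49987, c₁ = 78916/49987, c₀ = 54989/49987.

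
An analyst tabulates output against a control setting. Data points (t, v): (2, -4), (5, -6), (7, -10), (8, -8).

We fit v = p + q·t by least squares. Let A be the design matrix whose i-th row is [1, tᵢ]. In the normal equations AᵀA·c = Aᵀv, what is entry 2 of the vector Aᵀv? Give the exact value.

Entry 2 ↔ basis t, so (Aᵀv)_{2} = Σᵢ (t)·vᵢ = (2)·(-4) + (5)·(-6) + (7)·(-10) + (8)·(-8) = -172.

-172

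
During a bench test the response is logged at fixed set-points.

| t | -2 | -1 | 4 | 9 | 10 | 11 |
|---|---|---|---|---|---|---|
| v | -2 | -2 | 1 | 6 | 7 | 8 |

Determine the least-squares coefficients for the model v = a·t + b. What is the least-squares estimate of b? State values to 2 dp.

With design matrix X, XᵀX = [[323, 31]; [31, 6]] and Xᵀv = [222, 18]ᵀ.
Determinant 323·6 − 31² = 977.
a = (222·6 − 31·18)/977 = 774/977; b = (323·18 − 31·222)/977 = -1068/977.

b = -1.09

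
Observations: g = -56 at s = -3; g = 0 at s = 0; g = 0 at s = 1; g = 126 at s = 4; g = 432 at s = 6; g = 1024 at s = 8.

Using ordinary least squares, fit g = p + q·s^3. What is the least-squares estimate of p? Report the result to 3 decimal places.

p = -1.408

Entries of AᵀA: Σ1 = 6, Σs^3 = 766, Σs^3·s^3 = 313626.
Right-hand side: Σg = 1526, Σs^3·g = 627176.
Δ = 6·313626 − 766² = 1295000.
p = (1526·313626 − 766·627176)/1295000 = -91177/64750; q = (6·627176 − 766·1526)/1295000 = 129707/64750.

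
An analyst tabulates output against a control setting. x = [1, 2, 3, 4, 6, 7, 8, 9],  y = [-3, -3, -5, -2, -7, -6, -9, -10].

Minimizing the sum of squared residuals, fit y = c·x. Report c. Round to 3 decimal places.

c = -1.069

With design matrix A, AᵀA = [[260]] and Aᵀy = [-278]ᵀ.
c = (-278)/260 = -1.06923.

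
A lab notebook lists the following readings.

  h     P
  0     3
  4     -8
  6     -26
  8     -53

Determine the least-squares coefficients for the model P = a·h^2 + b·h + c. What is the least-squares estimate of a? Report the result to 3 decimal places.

a = -1.068

Forming MᵀM = [[5648, 792, 116]; [792, 116, 18]; [116, 18, 4]] and MᵀP = [-4456, -612, -84]ᵀ gives MᵀM·[a, b, c]ᵀ = MᵀP.
Solving the 3×3 system (Gaussian elimination) gives a = -47/44, b = 171/110, c = 164/55.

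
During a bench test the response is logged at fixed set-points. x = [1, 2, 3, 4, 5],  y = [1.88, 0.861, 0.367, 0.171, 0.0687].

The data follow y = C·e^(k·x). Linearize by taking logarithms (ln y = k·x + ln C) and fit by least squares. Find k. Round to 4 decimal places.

k = -0.8235

Taking logs, ln y = k·x + ln C, so regress ln y on x.
Σx = 15.0000, Σ(x)² = 55.0000, Σln y = -4.9649, Σx·ln y = -23.1296.
Equations: 55.0000·k + 15.0000·ln C = -23.1296;  15.0000·k + 5·ln C = -4.9649.
Δ = 55.0000·5 − (15.0000)² = 50.0000; k = (-23.1296·5 − 15.0000·-4.9649)/50.0000 = -0.82350, ln C = (55.0000·-4.9649 − 15.0000·-23.1296)/50.0000 = 1.47752.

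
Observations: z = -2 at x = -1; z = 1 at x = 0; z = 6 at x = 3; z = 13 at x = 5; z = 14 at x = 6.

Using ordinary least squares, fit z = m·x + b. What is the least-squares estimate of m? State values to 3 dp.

m = 2.306

The normal equations are: 71·m + 13·b = 169;  13·m + 5·b = 32.
Eliminating b: 5·(row 1) − 13·(row 2) gives 186·m = 5·169 − 13·32 = 429, so m = 143/62.
Then b = (32 − 13·(143/62))/5 = 25/62.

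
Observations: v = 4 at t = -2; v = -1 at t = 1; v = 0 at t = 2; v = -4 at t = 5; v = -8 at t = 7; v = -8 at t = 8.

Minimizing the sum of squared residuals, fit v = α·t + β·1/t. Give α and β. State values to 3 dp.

α = -1.018, β = 0.104

Entries of MᵀM: Σt·t = 147, Σt·1/t = 6, Σ1/t·1/t = 123561/78400.
Moment sums: Σt·v = -149, Σ1/t·v = -208/35.
Determinant 147·(123561/78400) − 6² = 313083/1600.
α = ((-149)·(123561/78400) − 6·(-208/35))/(313083/1600) = -5205023/5113689; β = (147·(-208/35) − 6·(-149))/(313083/1600) = 10880/104361.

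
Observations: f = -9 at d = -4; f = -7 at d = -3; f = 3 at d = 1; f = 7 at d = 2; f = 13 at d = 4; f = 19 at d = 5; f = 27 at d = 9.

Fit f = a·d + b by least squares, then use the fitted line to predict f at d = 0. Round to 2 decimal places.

f̂ = 1.80

AᵀA·[a, b]ᵀ = Aᵀf reads: 152·a + 14·b = 464;  14·a + 7·b = 53.
(Σd·d = 152, Σd = 14, Σ1 = 7, Σd·f = 464, Σf = 53.)
Determinant 152·7 − 14² = 868.
a = (464·7 − 14·53)/868 = 179/62; b = (152·53 − 14·464)/868 = 390/217.
At d = 0: f̂ = (179/62)·(0) + (390/217)·(1) = 390/217.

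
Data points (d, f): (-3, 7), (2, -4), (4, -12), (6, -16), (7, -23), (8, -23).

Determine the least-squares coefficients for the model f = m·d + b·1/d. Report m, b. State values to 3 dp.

m = -3.064, b = 4.558

The normal system MᵀM·[m, b]ᵀ = Mᵀf is [[178, 6]; [6, 13757/28224]]·[m, b]ᵀ = [-518, -905/56]ᵀ.
Eliminating b: (13757/28224)·(row 1) − 6·(row 2) gives (716341/14112)·m = (13757/28224)·(-518) − 6·(-905/56) = -313529/2016, so m = -2194703/716341.
Then b = ((-905/56) − 6·(-2194703/716341))/(13757/28224) = 3265416/716341.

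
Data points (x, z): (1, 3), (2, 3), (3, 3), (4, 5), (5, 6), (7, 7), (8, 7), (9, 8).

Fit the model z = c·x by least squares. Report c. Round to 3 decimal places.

Entries of MᵀM: Σx·x = 249.
For Mᵀz: Σx·z = 245.
Normal equations: [[249]]·[c]ᵀ = [245]ᵀ.
c = 245/249 = 0.983936.

c = 0.984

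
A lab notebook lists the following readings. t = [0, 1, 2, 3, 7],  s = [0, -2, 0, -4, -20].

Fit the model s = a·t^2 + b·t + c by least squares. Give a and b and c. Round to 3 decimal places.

a = -0.450, b = 0.358, c = -0.460

Normal-equation sums: Σt^2·t^2 = 2499, Σt^2·t = 379, Σt^2 = 63, Σt·t = 63, Σt = 13, Σ1 = 5.
And Σt^2·s = -1018, Σt·s = -154, Σs = -26.
Row-reducing yields a = -1958/4351, b = 1556/4351, c = -2000/4351.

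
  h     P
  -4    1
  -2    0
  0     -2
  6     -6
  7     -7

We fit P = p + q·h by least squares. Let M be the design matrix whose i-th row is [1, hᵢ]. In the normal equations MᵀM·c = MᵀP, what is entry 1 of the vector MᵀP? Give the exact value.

Entry 1 ↔ basis 1, so (MᵀP)_{1} = Σᵢ Pᵢ = (1)·(1) + (1)·(0) + (1)·(-2) + (1)·(-6) + (1)·(-7) = -14.

-14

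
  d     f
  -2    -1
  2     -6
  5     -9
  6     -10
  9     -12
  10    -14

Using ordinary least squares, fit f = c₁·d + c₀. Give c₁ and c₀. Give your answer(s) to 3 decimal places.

Normal-equation sums: Σd·d = 250, Σd = 30, Σ1 = 6.
For Aᵀf: Σd·f = -363, Σf = -52.
AᵀA·[c₁, c₀]ᵀ = Aᵀf becomes [[250, 30]; [30, 6]]·[c₁, c₀]ᵀ = [-363, -52]ᵀ.
Determinant 250·6 − 30² = 600.
c₁ = ((-363)·6 − 30·(-52))/600 = -103/100; c₀ = (250·(-52) − 30·(-363))/600 = -211/60.

c₁ = -1.030, c₀ = -3.517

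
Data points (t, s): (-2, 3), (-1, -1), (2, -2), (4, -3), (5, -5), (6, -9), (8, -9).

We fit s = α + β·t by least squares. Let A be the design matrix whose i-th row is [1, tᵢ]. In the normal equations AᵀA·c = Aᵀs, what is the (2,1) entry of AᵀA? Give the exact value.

22

Row 2 ↔ basis t, column 1 ↔ basis 1, so (AᵀA)_{2,1} = Σᵢ t = (-2)·(1) + (-1)·(1) + (2)·(1) + (4)·(1) + (5)·(1) + (6)·(1) + (8)·(1) = 22.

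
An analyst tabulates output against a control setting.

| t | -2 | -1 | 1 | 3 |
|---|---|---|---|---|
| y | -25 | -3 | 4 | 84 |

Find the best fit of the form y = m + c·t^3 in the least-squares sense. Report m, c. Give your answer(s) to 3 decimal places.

The normal system XᵀX·[m, c]ᵀ = Xᵀy is [[4, 19]; [19, 795]]·[m, c]ᵀ = [60, 2475]ᵀ.
det = 4·795 − 19² = 2819.
m = (60·795 − 19·2475)/2819 = 675/2819; c = (4·2475 − 19·60)/2819 = 8760/2819.

m = 0.239, c = 3.107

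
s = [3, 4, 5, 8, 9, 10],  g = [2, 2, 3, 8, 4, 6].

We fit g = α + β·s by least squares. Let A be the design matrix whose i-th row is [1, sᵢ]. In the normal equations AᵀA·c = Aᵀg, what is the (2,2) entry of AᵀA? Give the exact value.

Row 2 ↔ basis s, column 2 ↔ basis s, so (AᵀA)_{2,2} = Σᵢ (s)·(s) = (3)·(3) + (4)·(4) + (5)·(5) + (8)·(8) + (9)·(9) + (10)·(10) = 295.

295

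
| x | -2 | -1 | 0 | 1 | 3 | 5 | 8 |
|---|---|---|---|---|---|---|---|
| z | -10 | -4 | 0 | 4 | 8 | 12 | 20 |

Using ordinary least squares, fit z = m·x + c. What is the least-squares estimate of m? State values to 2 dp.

m = 2.79

Compute the Gram sums: Σx·x = 104, Σx = 14, Σ1 = 7.
For Mᵀz: Σx·z = 272, Σz = 30.
Normal equations: [[104, 14]; [14, 7]]·[m, c]ᵀ = [272, 30]ᵀ.
Δ = 104·7 − 14² = 532.
m = (272·7 − 14·30)/532 = 53/19; c = (104·30 − 14·272)/532 = -172/133.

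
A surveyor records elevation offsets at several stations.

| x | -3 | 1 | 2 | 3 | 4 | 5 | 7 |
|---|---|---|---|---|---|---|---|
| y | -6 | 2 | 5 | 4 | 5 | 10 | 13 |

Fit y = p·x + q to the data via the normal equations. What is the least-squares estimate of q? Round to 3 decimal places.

q = -0.298

AᵀA·[p, q]ᵀ = Aᵀy reads: 113·p + 19·q = 203;  19·p + 7·q = 33.
Determinant 113·7 − 19² = 430.
p = (203·7 − 19·33)/430 = 397/215; q = (113·33 − 19·203)/430 = -64/215.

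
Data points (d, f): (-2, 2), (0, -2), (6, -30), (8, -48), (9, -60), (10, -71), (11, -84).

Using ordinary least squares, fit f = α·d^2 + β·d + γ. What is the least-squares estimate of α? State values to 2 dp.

Setting ∂/∂α … = 0 gives: 36610·α + 3780·β + 406·γ = -26268;  3780·α + 406·β + 42·γ = -2742;  406·α + 42·β + 7·γ = -293.
(Σd^2·d^2 = 36610, Σd^2·d = 3780, Σd^2 = 406, Σd·d = 406, Σd = 42, Σ1 = 7, Σd^2·f = -26268, Σd·f = -2742, Σf = -293.)
Solving the 3×3 system (Gaussian elimination) gives α = -3775/7329, β = -4628/2443, γ = -4517/7329.

α = -0.52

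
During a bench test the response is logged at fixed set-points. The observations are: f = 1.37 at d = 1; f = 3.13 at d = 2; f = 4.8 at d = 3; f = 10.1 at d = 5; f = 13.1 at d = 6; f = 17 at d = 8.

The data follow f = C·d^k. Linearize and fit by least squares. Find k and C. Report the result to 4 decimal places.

k = 1.2397, C = 1.3336

With ln fᵢ as the transformed response and ln dᵢ as the regressor:
XᵀX = [[11.8122, 7.2724]; [7.2724, 6]], rhs = [16.7371, 10.7428]ᵀ  (here Σln d = 7.2724, Σ(ln d)² = 11.8122, Σln f = 10.7428, Σln d·ln f = 16.7371).
Slope k = (n·Σln d·ln f − Σln d·Σln f)/(n·Σ(ln d)² − (Σln d)²) = (6·16.7371 − 7.2724·10.7428)/17.9853 = 1.23971; ln C = (Σln f − k·Σln d)/n = 0.28786, so C = exp(0.28786) = 1.33357.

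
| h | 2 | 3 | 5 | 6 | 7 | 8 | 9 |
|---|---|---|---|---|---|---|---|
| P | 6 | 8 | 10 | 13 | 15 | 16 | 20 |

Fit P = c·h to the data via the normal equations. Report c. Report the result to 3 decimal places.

c = 2.153

With design matrix A, AᵀA = [[268]] and AᵀP = [577]ᵀ.
c = 577/268 = 2.15299.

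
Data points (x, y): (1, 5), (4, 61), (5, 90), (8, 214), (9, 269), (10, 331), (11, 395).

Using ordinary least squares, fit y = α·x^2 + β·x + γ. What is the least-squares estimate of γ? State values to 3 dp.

γ = -0.657

Compute the Gram sums: Σx^2·x^2 = 36180, Σx^2·x = 3762, Σx^2 = 408, Σx·x = 408, Σx = 48, Σ1 = 7.
For Mᵀy: Σx^2·y = 119611, Σx·y = 12487, Σy = 1365.
MᵀM·[α, β, γ]ᵀ = Mᵀy becomes [[36180, 3762, 408]; [3762, 408, 48]; [408, 48, 7]]·[α, β, γ]ᵀ = [119611, 12487, 1365]ᵀ.
Solving the 3×3 system (Gaussian elimination) gives α = 166817/55926, β = 59269/18642, γ = -6121/9321.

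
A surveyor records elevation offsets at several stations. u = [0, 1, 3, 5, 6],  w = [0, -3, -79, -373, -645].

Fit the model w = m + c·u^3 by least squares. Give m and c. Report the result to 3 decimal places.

m = 0.502, c = -2.988

Sums needed: Σ1 = 5, Σu^3 = 369, Σu^3·u^3 = 63011.
Moment sums: Σw = -1100, Σu^3·w = -188081.
Normal equations: [[5, 369]; [369, 63011]]·[m, c]ᵀ = [-1100, -188081]ᵀ.
Δ = 5·63011 − 369² = 178894.
m = ((-1100)·63011 − 369·(-188081))/178894 = 89789/178894; c = (5·(-188081) − 369·(-1100))/178894 = -534505/178894.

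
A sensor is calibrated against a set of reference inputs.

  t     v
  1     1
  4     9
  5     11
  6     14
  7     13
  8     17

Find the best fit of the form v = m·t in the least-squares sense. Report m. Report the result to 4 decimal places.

Entries of MᵀM: Σt·t = 191.
For Mᵀv: Σt·v = 403.
m = 403/191 = 2.10995.

m = 2.1099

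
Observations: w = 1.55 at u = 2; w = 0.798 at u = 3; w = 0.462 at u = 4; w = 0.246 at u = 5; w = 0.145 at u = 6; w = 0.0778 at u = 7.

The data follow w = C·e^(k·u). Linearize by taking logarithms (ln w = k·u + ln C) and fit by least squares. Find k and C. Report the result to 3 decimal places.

k = -0.592, C = 4.893

Taking logs, ln w = k·u + ln C, so regress ln w on u.
Σu = 27.0000, Σ(u)² = 139.0000, Σln w = -6.4466, Σu·ln w = -39.3627.
Equations: 139.0000·k + 27.0000·ln C = -39.3627;  27.0000·k + 6·ln C = -6.4466.
Δ = 139.0000·6 − (27.0000)² = 105.0000; k = (-39.3627·6 − 27.0000·-6.4466)/105.0000 = -0.59159, ln C = (139.0000·-6.4466 − 27.0000·-39.3627)/105.0000 = 1.58772, so C = exp(1.58772) = 4.89259.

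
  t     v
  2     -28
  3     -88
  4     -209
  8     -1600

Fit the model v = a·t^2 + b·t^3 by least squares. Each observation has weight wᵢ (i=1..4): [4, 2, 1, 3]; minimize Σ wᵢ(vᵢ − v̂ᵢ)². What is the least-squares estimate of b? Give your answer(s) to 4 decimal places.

The normal system XᵀWX·[a, b]ᵀ = XᵀWv is [[12770, 99942]; [99942, 792242]]·[a, b]ᵀ = [-312576, -2476624]ᵀ.
Determinant 12770·792242 − 99942² = 128526976.
a = ((-312576)·792242 − 99942·(-2476624))/128526976 = -3658737/4016468; b = (12770·(-2476624) − 99942·(-312576))/128526976 = -12094309/4016468.

b = -3.0112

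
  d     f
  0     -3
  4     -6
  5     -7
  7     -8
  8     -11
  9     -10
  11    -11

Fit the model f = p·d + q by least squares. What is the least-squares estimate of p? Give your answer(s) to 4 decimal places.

Sums needed: Σd·d = 356, Σd = 44, Σ1 = 7.
Moment sums: Σd·f = -414, Σf = -56.
Normal equations: [[356, 44]; [44, 7]]·[p, q]ᵀ = [-414, -56]ᵀ.
Eliminating q: 7·(row 1) − 44·(row 2) gives 556·p = 7·(-414) − 44·(-56) = -434, so p = -217/278.
Then q = ((-56) − 44·(-217/278))/7 = -430/139.

p = -0.7806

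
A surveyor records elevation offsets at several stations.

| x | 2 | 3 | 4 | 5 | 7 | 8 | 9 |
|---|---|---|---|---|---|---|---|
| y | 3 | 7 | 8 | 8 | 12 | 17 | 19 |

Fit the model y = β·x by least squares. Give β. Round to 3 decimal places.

β = 1.976

With design matrix M, MᵀM = [[248]] and Mᵀy = [490]ᵀ.
Hence β = 490 / 248 ≈ 1.97581.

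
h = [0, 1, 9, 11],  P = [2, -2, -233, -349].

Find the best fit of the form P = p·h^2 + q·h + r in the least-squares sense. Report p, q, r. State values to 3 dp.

Entries of XᵀX: Σh^2·h^2 = 21203, Σh^2·h = 2061, Σh^2 = 203, Σh·h = 203, Σh = 21, Σ1 = 4.
Right-hand side: Σh^2·P = -61104, Σh·P = -5938, ΣP = -582.
Row-reducing yields p = -118155/41044, q = -7715/41044, r = 16242/10261.

p = -2.879, q = -0.188, r = 1.583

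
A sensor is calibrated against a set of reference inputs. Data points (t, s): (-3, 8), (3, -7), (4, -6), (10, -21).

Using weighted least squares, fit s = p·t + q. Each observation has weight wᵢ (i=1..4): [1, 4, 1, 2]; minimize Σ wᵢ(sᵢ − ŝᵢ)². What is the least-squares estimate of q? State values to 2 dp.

q = 0.47

Normal-equation sums: Σwᵢ·t·t = 261, Σwᵢ·t = 33, Σwᵢ·1 = 8.
For AᵀWs: Σwᵢ·t·s = -552, Σwᵢ·s = -68.
Determinant 261·8 − 33² = 999.
p = ((-552)·8 − 33·(-68))/999 = -724/333; q = (261·(-68) − 33·(-552))/999 = 52/111.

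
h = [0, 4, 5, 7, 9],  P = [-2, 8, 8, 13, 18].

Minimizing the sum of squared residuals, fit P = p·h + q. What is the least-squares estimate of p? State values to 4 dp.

Forming MᵀM = [[171, 25]; [25, 5]] and MᵀP = [325, 45]ᵀ gives MᵀM·[p, q]ᵀ = MᵀP.
Eliminating q: 5·(row 1) − 25·(row 2) gives 230·p = 5·325 − 25·45 = 500, so p = 50/23.
Then q = (45 − 25·(50/23))/5 = -43/23.

p = 2.1739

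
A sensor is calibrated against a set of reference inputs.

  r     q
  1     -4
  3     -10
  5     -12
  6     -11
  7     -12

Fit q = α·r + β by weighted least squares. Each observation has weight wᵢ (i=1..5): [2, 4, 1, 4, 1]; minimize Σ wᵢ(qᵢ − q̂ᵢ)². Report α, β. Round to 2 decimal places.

α = -1.10, β = -5.06

Forming MᵀWM = [[256, 50]; [50, 12]] and MᵀWq = [-536, -116]ᵀ gives MᵀWM·[α, β]ᵀ = MᵀWq.
Determinant 256·12 − 50² = 572.
α = ((-536)·12 − 50·(-116))/572 = -158/143; β = (256·(-116) − 50·(-536))/572 = -724/143.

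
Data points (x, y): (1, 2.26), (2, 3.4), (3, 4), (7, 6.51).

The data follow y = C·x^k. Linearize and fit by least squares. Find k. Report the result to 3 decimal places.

k = 0.538

Linearized form: ln y = k·ln x + ln C. From the 4 transformed points,
XᵀX = [[5.4740, 3.7377]; [3.7377, 4]], rhs = [6.0166, 5.2988]ᵀ  (here Σln x = 3.7377, Σ(ln x)² = 5.4740, Σln y = 5.2988, Σln x·ln y = 6.0166).
Slope k = (n·Σln x·ln y − Σln x·Σln y)/(n·Σ(ln x)² − (Σln x)²) = (4·6.0166 − 3.7377·5.2988)/7.9257 = 0.53766; ln C = (Σln y − k·Σln x)/n = 0.82229.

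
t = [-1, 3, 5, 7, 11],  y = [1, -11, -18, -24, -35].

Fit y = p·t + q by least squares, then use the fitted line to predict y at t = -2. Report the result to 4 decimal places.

With design matrix A, AᵀA = [[205, 25]; [25, 5]] and Aᵀy = [-677, -87]ᵀ.
det = 205·5 − 25² = 400.
p = ((-677)·5 − 25·(-87))/400 = -121/40; q = (205·(-87) − 25·(-677))/400 = -91/40.
At t = -2: ŷ = (-121/40)·(-2) + (-91/40)·(1) = 151/40.

ŷ = 3.7750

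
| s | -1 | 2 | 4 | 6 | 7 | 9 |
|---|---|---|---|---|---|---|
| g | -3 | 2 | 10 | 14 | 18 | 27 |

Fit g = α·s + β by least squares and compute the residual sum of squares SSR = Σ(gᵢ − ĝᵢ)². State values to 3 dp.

SSR = 16.738

Normal-equation sums: Σs·s = 187, Σs = 27, Σ1 = 6.
Moment sums: Σs·g = 500, Σg = 68.
So AᵀA·[α, β]ᵀ = Aᵀg: [[187, 27]; [27, 6]]·[α, β]ᵀ = [500, 68]ᵀ.
Δ = 187·6 − 27² = 393.
α = (500·6 − 27·68)/393 = 388/131; β = (187·68 − 27·500)/393 = -784/393.
Residuals: 769/393, -758/393, 58/393, -698/393, -290/393, 919/393; SSR = 6578/393.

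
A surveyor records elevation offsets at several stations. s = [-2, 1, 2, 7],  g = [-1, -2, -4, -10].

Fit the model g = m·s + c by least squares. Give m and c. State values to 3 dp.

Setting ∂/∂m … = 0 gives: 58·m + 8·c = -78;  8·m + 4·c = -17.
Δ = 58·4 − 8² = 168.
m = ((-78)·4 − 8·(-17))/168 = -22/21; c = (58·(-17) − 8·(-78))/168 = -181/84.

m = -1.048, c = -2.155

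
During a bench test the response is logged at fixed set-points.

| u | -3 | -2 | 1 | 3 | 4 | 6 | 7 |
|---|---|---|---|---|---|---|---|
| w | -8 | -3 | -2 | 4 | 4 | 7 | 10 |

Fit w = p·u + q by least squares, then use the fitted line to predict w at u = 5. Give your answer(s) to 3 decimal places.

ŵ = 6.078

The normal equations are: 124·p + 16·q = 168;  16·p + 7·q = 12.
(Σu·u = 124, Σu = 16, Σ1 = 7, Σu·w = 168, Σw = 12.)
Δ = 124·7 − 16² = 612.
p = (168·7 − 16·12)/612 = 82/51; q = (124·12 − 16·168)/612 = -100/51.
At u = 5: ŵ = (82/51)·(5) + (-100/51)·(1) = 310/51.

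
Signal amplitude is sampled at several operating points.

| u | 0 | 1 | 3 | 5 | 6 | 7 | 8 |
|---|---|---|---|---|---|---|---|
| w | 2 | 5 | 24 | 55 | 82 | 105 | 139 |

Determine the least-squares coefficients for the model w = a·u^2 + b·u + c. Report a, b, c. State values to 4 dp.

a = 2.0200, b = 0.8249, c = 2.2249

Compute the Gram sums: Σu^2·u^2 = 8500, Σu^2·u = 1224, Σu^2 = 184, Σu·u = 184, Σu = 30, Σ1 = 7.
For Aᵀw: Σu^2·w = 18589, Σu·w = 2691, Σw = 412.
AᵀA·[a, b, c]ᵀ = Aᵀw becomes [[8500, 1224, 184]; [1224, 184, 30]; [184, 30, 7]]·[a, b, c]ᵀ = [18589, 2691, 412]ᵀ.
Inverting the 3×3 Gram matrix, [a, b, c]ᵀ = [15861/7852, 6477/7852, 8735/3926]ᵀ.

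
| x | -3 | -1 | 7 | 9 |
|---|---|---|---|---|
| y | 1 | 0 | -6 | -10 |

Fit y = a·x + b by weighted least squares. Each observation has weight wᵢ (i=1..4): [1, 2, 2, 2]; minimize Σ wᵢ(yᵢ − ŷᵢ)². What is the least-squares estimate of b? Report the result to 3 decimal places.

b = -1.021

MᵀWM·[a, b]ᵀ = MᵀWy reads: 271·a + 27·b = -267;  27·a + 7·b = -31.
det = 271·7 − 27² = 1168.
a = ((-267)·7 − 27·(-31))/1168 = -129/146; b = (271·(-31) − 27·(-267))/1168 = -149/146.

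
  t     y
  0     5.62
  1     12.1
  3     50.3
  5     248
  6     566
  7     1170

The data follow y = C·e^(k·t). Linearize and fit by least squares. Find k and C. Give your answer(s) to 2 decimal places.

Linearized form: ln y = k·t + ln C. From the 6 transformed points,
Σt = 22.0000, Σ(t)² = 120.0000, Σln y = 27.0543, Σt·ln y = 129.2992.
Normal system: [[120.0000, 22.0000]; [22.0000, 6]]·[k, ln C]ᵀ = [129.2992, 27.0543]ᵀ.
Solving (det = 236.0000): k = 0.76526, ln C = 1.70312, so C = exp(1.70312) = 5.49104.

k = 0.77, C = 5.49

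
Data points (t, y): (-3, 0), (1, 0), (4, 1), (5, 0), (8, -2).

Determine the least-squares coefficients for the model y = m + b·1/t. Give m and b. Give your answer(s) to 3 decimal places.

With design matrix X, XᵀX = [[5, 149/120]; [149/120, 17701/14400]] and Xᵀy = [-1, 0]ᵀ.
Δ = 5·(17701/14400) − (149/120)² = 1036/225.
m = ((-1)·(17701/14400) − (149/120)·0)/(1036/225) = -17701/66304; b = (5·0 − (149/120)·(-1))/(1036/225) = 2235/8288.

m = -0.267, b = 0.270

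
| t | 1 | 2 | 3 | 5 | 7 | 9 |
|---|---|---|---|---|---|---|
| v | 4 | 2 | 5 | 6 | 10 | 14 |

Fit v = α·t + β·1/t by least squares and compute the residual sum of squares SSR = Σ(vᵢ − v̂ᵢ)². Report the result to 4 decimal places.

SSR = 6.8191

The normal equations are: 169·α + 6·β = 249;  6·α + (569101/396900)·β = 3418/315.
(Σt·t = 169, Σt·1/t = 6, Σ1/t·1/t = 569101/396900, Σt·v = 249, Σ1/t·v = 3418/315.)
Δ = 169·(569101/396900) − 6² = 81889669/396900.
α = (249·(569101/396900) − 6·(3418/315))/(81889669/396900) = 115866069/81889669; β = (169·(3418/315) − 6·249)/(81889669/396900) = 134860320/81889669.
Residuals: 76832287/81889669, -135382960/81889669, 16896698/81889669, -114964395/81889669, -11431553/81889669, 88676265/81889669; SSR = 558412528/81889669.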